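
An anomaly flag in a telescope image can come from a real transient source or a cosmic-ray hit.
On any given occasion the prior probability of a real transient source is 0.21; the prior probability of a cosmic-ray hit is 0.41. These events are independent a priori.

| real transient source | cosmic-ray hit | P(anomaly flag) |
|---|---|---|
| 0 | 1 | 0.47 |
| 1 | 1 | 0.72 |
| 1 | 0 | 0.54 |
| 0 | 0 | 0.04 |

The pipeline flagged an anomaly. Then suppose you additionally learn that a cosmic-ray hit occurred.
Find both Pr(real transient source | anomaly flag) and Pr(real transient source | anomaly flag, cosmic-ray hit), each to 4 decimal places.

Pr(real transient source | anomaly flag) ≈ 0.4300; Pr(real transient source | anomaly flag, cosmic-ray hit) ≈ 0.2894

By total probability over the 4 (real transient source, cosmic-ray hit) configurations:
  P(anomaly flag) = 0.04*0.79*0.59 + 0.47*0.79*0.41 + 0.54*0.21*0.59 + 0.72*0.21*0.41
        = 0.018644 + 0.152233 + 0.066906 + 0.061992 = 0.299775
The terms with real transient source present sum to 0.128898, so
  P(real transient source | anomaly flag) = 0.128898 / 0.299775 ≈ 0.4300

With the extra evidence:
P(anomaly flag | cosmic-ray hit) = 0.47*0.79 + 0.72*0.21 = 0.371300 + 0.151200 = 0.522500
Of this, 0.151200 comes from 0.72*0.21 (the real transient source=true cases).
Hence the posterior is 0.151200/0.522500 ≈ 0.2894.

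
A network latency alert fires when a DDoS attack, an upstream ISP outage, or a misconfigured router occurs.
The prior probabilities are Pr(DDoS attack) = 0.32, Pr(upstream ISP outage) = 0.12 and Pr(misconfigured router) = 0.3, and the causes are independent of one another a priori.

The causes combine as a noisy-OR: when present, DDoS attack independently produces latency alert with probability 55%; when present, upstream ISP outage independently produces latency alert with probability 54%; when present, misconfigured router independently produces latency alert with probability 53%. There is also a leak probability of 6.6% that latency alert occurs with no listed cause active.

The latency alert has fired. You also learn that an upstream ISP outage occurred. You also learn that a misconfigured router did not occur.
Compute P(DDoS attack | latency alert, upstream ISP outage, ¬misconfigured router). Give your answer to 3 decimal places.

P(DDoS attack | latency alert, upstream ISP outage, ¬misconfigured router) ≈ 0.400

Under noisy-OR, P(latency alert | causes) = 1 − (1−0.066)·∏(1−qᵢ) over the active causes.
P(latency alert | upstream ISP outage, ¬misconfigured router) = 0.57036*0.68 + 0.806662*0.32 = 0.387845 + 0.258132 = 0.645977
Of this, 0.258132 comes from 0.806662*0.32 (the DDoS attack=true cases).
Hence the posterior is 0.258132/0.645977 ≈ 0.400.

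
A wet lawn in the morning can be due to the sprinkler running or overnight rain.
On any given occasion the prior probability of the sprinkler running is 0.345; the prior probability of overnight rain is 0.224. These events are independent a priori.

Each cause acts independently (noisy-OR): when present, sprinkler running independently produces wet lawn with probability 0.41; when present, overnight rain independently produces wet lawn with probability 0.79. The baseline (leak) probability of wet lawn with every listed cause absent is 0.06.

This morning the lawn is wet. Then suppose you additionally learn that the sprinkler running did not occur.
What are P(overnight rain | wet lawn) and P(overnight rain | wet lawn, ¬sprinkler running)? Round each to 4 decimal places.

P(overnight rain | wet lawn) ≈ 0.5541; P(overnight rain | wet lawn, ¬sprinkler running) ≈ 0.7943

Under noisy-OR, P(wet lawn | causes) = 1 − (1−0.06)·∏(1−qᵢ) over the active causes.
Weight on overnight rain=true, given the evidence: 0.117757 + 0.068280 = 0.186037
The normalizing constant is 0.06×0.655×0.776 + 0.8026×0.655×0.224 + 0.4454×0.345×0.776 + 0.883534×0.345×0.224 = 0.335776
P(overnight rain | wet lawn) = 0.186037/0.335776 ≈ 0.5541

With the extra evidence:
P(wet lawn | ¬sprinkler running) = 0.06·0.776 + 0.8026·0.224 = 0.046560 + 0.179782 = 0.226342
The overnight rain-present share is 0.8026·0.224 = 0.179782.
P(overnight rain | wet lawn, ¬sprinkler running) = 0.179782 / 0.226342 ≈ 0.7943
Ruling out sprinkler running raises the posterior on overnight rain — the flip side of explaining away.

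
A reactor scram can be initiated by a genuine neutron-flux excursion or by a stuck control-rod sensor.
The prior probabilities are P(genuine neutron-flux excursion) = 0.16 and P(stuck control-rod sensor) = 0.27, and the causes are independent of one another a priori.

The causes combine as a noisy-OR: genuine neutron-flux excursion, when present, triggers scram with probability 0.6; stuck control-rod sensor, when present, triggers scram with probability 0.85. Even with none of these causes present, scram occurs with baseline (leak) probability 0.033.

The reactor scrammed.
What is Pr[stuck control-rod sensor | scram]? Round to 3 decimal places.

Under noisy-OR, P(scram | causes) = 1 − (1−0.033)·∏(1−qᵢ) over the active causes.
P(scram) = 0.033*0.84*0.73 + 0.85495*0.84*0.27 + 0.6132*0.16*0.73 + 0.94198*0.16*0.27 = 0.020236 + 0.193903 + 0.071622 + 0.040694 = 0.326455
Of this, 0.234597 comes from 0.193903 + 0.040694 (the stuck control-rod sensor=true cases).
Hence the posterior is 0.234597/0.326455 ≈ 0.719.

Pr[stuck control-rod sensor | scram] ≈ 0.719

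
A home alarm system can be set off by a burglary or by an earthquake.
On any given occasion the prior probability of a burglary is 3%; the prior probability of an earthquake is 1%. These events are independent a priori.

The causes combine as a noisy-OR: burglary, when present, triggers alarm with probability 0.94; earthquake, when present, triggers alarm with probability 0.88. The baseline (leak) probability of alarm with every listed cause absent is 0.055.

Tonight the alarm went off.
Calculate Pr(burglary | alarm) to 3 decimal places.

Under noisy-OR, P(alarm | causes) = 1 − (1−0.055)·∏(1−qᵢ) over the active causes.
P(alarm) = 0.055×0.97×0.99 + 0.8866×0.97×0.01 + 0.9433×0.03×0.99 + 0.993196×0.03×0.01 = 0.052817 + 0.008600 + 0.028016 + 0.000298 = 0.089731
Of this, 0.028314 comes from 0.028016 + 0.000298 (the burglary=true cases).
Hence the posterior is 0.028314/0.089731 ≈ 0.316.

Pr(burglary | alarm) ≈ 0.316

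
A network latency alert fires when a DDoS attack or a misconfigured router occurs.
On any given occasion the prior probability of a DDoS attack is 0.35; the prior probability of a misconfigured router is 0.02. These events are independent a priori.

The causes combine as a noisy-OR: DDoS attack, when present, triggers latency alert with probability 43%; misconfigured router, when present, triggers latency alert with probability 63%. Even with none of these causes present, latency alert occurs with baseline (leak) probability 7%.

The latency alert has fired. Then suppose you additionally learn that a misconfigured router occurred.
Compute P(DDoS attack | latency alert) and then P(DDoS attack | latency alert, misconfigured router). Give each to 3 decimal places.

Under noisy-OR, P(latency alert | causes) = 1 − (1−0.07)·∏(1−qᵢ) over the active causes.
P(latency alert) = 0.07·0.65·0.98 + 0.6559·0.65·0.02 + 0.4699·0.35·0.98 + 0.803863·0.35·0.02 = 0.044590 + 0.008527 + 0.161176 + 0.005627 = 0.219920
Of this, 0.166803 comes from 0.161176 + 0.005627 (the DDoS attack=true cases).
P(DDoS attack | latency alert) = 0.166803 / 0.219920 ≈ 0.758

Now also conditioning on misconfigured router=true:
P(latency alert | misconfigured router) = 0.6559·0.65 + 0.803863·0.35 = 0.426335 + 0.281352 = 0.707687
Restricting to configurations with DDoS attack present: 0.803863·0.35 = 0.281352.
P(DDoS attack | latency alert, misconfigured router) = 0.281352 / 0.707687 ≈ 0.398
Conditioning on misconfigured router lowers the posterior on DDoS attack: the classic explaining-away effect in a common-effect structure.

P(DDoS attack | latency alert) ≈ 0.758; P(DDoS attack | latency alert, misconfigured router) ≈ 0.398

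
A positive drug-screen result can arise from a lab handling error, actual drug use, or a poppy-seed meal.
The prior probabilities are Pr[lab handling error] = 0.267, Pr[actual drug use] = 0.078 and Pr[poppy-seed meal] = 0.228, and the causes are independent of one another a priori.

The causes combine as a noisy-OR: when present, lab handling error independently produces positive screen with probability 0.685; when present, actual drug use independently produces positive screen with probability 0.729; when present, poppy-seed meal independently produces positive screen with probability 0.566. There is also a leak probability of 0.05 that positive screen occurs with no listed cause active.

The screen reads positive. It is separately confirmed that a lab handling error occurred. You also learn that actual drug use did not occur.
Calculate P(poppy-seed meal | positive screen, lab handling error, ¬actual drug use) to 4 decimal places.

Under noisy-OR, P(positive screen | causes) = 1 − (1−0.05)·∏(1−qᵢ) over the active causes.
P(positive screen | lab handling error, ¬actual drug use) = 0.70075·0.772 + 0.870125·0.228 = 0.540979 + 0.198389 = 0.739368
Restricting to configurations with poppy-seed meal present: 0.870125·0.228 = 0.198389.
So P(poppy-seed meal | positive screen, lab handling error, ¬actual drug use) = 0.198389/0.739368 ≈ 0.2683.

P(poppy-seed meal | positive screen, lab handling error, ¬actual drug use) ≈ 0.2683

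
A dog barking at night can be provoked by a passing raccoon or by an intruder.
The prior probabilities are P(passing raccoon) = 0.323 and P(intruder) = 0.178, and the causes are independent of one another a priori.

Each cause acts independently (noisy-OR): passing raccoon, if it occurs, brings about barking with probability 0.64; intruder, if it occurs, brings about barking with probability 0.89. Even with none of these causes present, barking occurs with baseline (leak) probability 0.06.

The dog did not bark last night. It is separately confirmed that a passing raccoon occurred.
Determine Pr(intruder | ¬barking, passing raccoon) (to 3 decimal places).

Pr(intruder | ¬barking, passing raccoon) ≈ 0.023

Under noisy-OR, P(barking | causes) = 1 − (1−0.06)·∏(1−qᵢ) over the active causes.
For the numerator, keep only intruder=true terms: 0.037224*0.178 = 0.006626
The normalizing constant is 0.3384*0.822 + 0.037224*0.178 = 0.284791
P(intruder | ¬barking, passing raccoon) = 0.006626/0.284791 ≈ 0.023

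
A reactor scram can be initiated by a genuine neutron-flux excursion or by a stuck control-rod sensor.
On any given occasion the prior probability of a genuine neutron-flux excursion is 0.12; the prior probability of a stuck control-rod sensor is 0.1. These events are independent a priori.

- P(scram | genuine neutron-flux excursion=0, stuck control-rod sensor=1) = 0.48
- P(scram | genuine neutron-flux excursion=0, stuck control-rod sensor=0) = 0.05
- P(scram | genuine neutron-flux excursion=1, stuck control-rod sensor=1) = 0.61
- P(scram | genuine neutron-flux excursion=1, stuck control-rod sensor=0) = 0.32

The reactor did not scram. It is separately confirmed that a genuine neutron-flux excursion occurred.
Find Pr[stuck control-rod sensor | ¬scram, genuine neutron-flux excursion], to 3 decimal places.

Pr[stuck control-rod sensor | ¬scram, genuine neutron-flux excursion] ≈ 0.060

P(¬scram | genuine neutron-flux excursion) = 0.68×0.9 + 0.39×0.1 = 0.612000 + 0.039000 = 0.651000
The stuck control-rod sensor-present share is 0.39×0.1 = 0.039000.
Hence the posterior is 0.039000/0.651000 ≈ 0.060.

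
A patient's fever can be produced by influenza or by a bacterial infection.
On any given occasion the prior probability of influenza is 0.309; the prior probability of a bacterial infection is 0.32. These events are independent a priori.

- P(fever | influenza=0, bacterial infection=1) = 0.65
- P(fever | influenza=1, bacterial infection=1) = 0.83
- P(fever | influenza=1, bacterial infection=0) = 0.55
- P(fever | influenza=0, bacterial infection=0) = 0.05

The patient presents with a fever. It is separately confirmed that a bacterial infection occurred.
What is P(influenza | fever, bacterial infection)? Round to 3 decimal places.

Weight on influenza=true, given the evidence: 0.83×0.309 = 0.256470
Denominator P(fever | bacterial infection): 0.65×0.691 + 0.83×0.309 = 0.705620
P(influenza | fever, bacterial infection) = 0.256470/0.705620 ≈ 0.363

P(influenza | fever, bacterial infection) ≈ 0.363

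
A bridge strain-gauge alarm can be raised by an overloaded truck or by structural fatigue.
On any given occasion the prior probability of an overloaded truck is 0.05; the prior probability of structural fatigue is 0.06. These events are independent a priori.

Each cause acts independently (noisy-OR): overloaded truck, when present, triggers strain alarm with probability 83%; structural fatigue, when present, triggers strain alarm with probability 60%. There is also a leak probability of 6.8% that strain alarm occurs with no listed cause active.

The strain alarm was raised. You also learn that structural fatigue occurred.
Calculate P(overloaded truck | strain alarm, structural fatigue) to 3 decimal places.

Under noisy-OR, P(strain alarm | causes) = 1 − (1−0.068)·∏(1−qᵢ) over the active causes.
By total probability over both values of overloaded truck:
  P(strain alarm | structural fatigue) = 0.6272·0.95 + 0.936624·0.05
        = 0.595840 + 0.046831 = 0.642671
Keeping only the overloaded truck-present terms gives 0.046831, so
  P(overloaded truck | strain alarm, structural fatigue) = 0.046831 / 0.642671 ≈ 0.073

P(overloaded truck | strain alarm, structural fatigue) ≈ 0.073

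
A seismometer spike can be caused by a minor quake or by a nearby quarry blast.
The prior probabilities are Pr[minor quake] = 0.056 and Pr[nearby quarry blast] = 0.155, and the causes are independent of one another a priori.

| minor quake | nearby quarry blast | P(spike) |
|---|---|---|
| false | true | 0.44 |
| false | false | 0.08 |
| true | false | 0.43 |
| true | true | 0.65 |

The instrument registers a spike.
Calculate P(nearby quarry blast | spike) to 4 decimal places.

P(nearby quarry blast | spike) ≈ 0.4541

P(spike) = 0.08×0.944×0.845 + 0.44×0.944×0.155 + 0.43×0.056×0.845 + 0.65×0.056×0.155 = 0.063814 + 0.064381 + 0.020348 + 0.005642 = 0.154185
Of this, 0.070023 comes from 0.064381 + 0.005642 (the nearby quarry blast=true cases).
So P(nearby quarry blast | spike) = 0.070023/0.154185 ≈ 0.4541.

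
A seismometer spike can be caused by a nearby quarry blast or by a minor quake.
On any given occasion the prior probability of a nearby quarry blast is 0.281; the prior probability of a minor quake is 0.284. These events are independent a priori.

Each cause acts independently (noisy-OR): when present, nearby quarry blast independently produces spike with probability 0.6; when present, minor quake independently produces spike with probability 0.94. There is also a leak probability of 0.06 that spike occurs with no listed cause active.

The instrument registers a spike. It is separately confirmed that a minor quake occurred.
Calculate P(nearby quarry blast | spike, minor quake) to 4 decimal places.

Under noisy-OR, P(spike | causes) = 1 − (1−0.06)·∏(1−qᵢ) over the active causes.
By total probability over both values of nearby quarry blast:
  P(spike | minor quake) = 0.9436·0.719 + 0.97744·0.281
        = 0.678448 + 0.274661 = 0.953109
Keeping only the nearby quarry blast-present terms gives 0.274661, so
  P(nearby quarry blast | spike, minor quake) = 0.274661 / 0.953109 ≈ 0.2882

P(nearby quarry blast | spike, minor quake) ≈ 0.2882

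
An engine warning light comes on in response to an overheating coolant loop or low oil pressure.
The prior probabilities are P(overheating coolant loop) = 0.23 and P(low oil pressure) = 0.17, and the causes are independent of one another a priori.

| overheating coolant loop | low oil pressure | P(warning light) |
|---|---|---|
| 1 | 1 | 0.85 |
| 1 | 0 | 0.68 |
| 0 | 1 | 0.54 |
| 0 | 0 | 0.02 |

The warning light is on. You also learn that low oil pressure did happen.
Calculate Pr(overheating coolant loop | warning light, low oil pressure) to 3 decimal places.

Numerator (weight on configurations with overheating coolant loop): 0.85·0.23 = 0.195500
Normalizer over all consistent configurations: 0.54·0.77 + 0.85·0.23 = 0.611300
P(overheating coolant loop | warning light, low oil pressure) = 0.195500/0.611300 ≈ 0.320

Pr(overheating coolant loop | warning light, low oil pressure) ≈ 0.320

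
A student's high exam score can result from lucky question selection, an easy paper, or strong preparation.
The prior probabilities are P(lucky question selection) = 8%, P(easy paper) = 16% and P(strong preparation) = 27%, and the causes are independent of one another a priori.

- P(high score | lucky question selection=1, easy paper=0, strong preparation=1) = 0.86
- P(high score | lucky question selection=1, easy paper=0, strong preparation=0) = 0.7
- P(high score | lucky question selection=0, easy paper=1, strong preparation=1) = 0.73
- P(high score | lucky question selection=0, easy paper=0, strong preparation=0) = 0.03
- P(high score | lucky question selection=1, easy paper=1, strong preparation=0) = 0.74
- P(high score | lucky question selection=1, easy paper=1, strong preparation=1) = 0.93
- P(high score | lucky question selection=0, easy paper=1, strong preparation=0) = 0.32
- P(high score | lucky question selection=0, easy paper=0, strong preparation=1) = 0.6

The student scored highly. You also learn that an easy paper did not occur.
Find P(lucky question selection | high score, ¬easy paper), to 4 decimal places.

P(lucky question selection | high score, ¬easy paper) ≈ 0.2600

Enumerate the 4 (lucky question selection, strong preparation) configurations and weight by the priors:
  P(high score | ¬easy paper) = 0.03*0.92*0.73 + 0.6*0.92*0.27 + 0.7*0.08*0.73 + 0.86*0.08*0.27
        = 0.020148 + 0.149040 + 0.040880 + 0.018576 = 0.228644
The terms with lucky question selection present sum to 0.059456, so
  P(lucky question selection | high score, ¬easy paper) = 0.059456 / 0.228644 ≈ 0.2600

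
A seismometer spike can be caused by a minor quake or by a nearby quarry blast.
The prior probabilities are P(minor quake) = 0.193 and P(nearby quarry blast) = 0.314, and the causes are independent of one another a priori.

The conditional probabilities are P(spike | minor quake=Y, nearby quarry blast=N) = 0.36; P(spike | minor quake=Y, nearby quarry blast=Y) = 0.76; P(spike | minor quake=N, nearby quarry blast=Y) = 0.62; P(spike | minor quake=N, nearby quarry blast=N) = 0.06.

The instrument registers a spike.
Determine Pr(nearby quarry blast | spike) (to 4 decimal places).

Pr(nearby quarry blast | spike) ≈ 0.7153

P(spike) = 0.06·0.807·0.686 + 0.62·0.807·0.314 + 0.36·0.193·0.686 + 0.76·0.193·0.314 = 0.033216 + 0.157107 + 0.047663 + 0.046058 = 0.284044
The nearby quarry blast-present share is 0.157107 + 0.046058 = 0.203165.
P(nearby quarry blast | spike) = 0.203165 / 0.284044 ≈ 0.7153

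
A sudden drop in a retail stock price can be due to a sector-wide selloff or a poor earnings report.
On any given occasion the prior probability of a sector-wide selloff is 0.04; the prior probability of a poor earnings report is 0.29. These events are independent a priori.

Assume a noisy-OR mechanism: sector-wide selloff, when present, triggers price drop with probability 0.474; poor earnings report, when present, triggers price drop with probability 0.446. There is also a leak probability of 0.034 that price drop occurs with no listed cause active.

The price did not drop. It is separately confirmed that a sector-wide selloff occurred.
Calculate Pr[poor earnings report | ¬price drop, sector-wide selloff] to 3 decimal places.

Pr[poor earnings report | ¬price drop, sector-wide selloff] ≈ 0.185

Under noisy-OR, P(price drop | causes) = 1 − (1−0.034)·∏(1−qᵢ) over the active causes.
P(¬price drop | sector-wide selloff) = 0.508116*0.71 + 0.281496*0.29 = 0.360762 + 0.081634 = 0.442396
The poor earnings report-present share is 0.281496*0.29 = 0.081634.
Hence the posterior is 0.081634/0.442396 ≈ 0.185.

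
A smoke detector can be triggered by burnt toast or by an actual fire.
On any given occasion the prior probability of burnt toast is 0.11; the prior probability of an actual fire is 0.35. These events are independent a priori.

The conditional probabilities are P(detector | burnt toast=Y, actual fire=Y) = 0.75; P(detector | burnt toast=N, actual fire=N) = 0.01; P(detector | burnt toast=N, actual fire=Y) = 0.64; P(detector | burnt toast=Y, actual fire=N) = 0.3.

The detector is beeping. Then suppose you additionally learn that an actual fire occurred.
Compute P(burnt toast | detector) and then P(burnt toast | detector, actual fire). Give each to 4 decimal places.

Weight on burnt toast=true, given the evidence: 0.021450 + 0.028875 = 0.050325
Normalizer over all consistent configurations: 0.01*0.89*0.65 + 0.64*0.89*0.35 + 0.3*0.11*0.65 + 0.75*0.11*0.35 = 0.255470
P(burnt toast | detector) = 0.050325/0.255470 ≈ 0.1970

Now condition on the additional information:
P(detector | actual fire) = 0.64·0.89 + 0.75·0.11 = 0.569600 + 0.082500 = 0.652100
Restricting to configurations with burnt toast present: 0.75·0.11 = 0.082500.
Hence the posterior is 0.082500/0.652100 ≈ 0.1265.

P(burnt toast | detector) ≈ 0.1970; P(burnt toast | detector, actual fire) ≈ 0.1265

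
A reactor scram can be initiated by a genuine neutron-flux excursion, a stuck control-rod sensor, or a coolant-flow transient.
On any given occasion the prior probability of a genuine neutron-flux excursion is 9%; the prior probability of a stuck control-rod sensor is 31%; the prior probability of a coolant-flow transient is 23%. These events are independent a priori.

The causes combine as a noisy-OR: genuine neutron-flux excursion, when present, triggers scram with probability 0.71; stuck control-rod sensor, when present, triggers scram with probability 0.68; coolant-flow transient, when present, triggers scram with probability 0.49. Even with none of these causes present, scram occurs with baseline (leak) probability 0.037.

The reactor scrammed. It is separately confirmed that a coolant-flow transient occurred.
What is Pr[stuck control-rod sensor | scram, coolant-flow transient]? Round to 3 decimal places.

Under noisy-OR, P(scram | causes) = 1 − (1−0.037)·∏(1−qᵢ) over the active causes.
Enumerate the 4 (genuine neutron-flux excursion, stuck control-rod sensor) configurations and weight by the priors:
  P(scram | coolant-flow transient) = 0.50887×0.91×0.69 + 0.842838×0.91×0.31 + 0.857572×0.09×0.69 + 0.954423×0.09×0.31
        = 0.319519 + 0.237765 + 0.053255 + 0.026628 = 0.637167
Configurations with stuck control-rod sensor contribute 0.264393, so
  P(stuck control-rod sensor | scram, coolant-flow transient) = 0.264393 / 0.637167 ≈ 0.415

Pr[stuck control-rod sensor | scram, coolant-flow transient] ≈ 0.415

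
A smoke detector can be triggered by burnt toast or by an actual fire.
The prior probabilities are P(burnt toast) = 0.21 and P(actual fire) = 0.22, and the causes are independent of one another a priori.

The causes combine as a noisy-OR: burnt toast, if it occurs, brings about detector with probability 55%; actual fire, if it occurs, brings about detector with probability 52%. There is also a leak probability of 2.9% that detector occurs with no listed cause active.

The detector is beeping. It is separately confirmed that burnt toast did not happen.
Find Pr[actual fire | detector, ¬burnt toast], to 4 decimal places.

Under noisy-OR, P(detector | causes) = 1 − (1−0.029)·∏(1−qᵢ) over the active causes.
By total probability over both values of actual fire:
  P(detector | ¬burnt toast) = 0.029×0.78 + 0.53392×0.22
        = 0.022620 + 0.117462 = 0.140082
The terms with actual fire present sum to 0.117462, so
  P(actual fire | detector, ¬burnt toast) = 0.117462 / 0.140082 ≈ 0.8385

Pr[actual fire | detector, ¬burnt toast] ≈ 0.8385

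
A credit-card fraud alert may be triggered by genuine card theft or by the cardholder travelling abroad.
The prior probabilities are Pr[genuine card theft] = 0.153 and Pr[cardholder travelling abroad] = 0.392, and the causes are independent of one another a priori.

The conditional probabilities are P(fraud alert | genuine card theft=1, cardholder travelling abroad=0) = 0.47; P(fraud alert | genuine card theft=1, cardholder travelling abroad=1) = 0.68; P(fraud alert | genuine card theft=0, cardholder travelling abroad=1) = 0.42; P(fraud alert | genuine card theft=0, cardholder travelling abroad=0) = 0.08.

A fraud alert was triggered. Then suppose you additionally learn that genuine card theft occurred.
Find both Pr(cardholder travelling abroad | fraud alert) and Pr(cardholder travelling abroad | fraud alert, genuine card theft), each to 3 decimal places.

P(fraud alert) = 0.08×0.847×0.608 + 0.42×0.847×0.392 + 0.47×0.153×0.608 + 0.68×0.153×0.392 = 0.041198 + 0.139450 + 0.043721 + 0.040784 = 0.265153
Of this, 0.180234 comes from 0.139450 + 0.040784 (the cardholder travelling abroad=true cases).
P(cardholder travelling abroad | fraud alert) = 0.180234 / 0.265153 ≈ 0.680

Now also conditioning on genuine card theft=true:
For the numerator, keep only cardholder travelling abroad=true terms: 0.68·0.392 = 0.266560
Denominator P(fraud alert | genuine card theft): 0.47·0.608 + 0.68·0.392 = 0.552320
Posterior = 0.266560 / 0.552320 ≈ 0.483
This is intercausal reasoning (explaining away): once genuine card theft accounts for the fraud alert, cardholder travelling abroad becomes less likely.

Pr(cardholder travelling abroad | fraud alert) ≈ 0.680; Pr(cardholder travelling abroad | fraud alert, genuine card theft) ≈ 0.483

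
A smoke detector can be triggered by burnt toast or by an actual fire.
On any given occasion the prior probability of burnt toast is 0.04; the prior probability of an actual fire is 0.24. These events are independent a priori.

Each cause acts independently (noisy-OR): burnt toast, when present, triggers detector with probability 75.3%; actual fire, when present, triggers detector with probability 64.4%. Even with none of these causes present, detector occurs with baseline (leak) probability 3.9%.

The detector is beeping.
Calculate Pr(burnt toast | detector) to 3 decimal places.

Under noisy-OR, P(detector | causes) = 1 − (1−0.039)·∏(1−qᵢ) over the active causes.
P(detector) = 0.039×0.96×0.76 + 0.657884×0.96×0.24 + 0.762633×0.04×0.76 + 0.915497×0.04×0.24 = 0.028454 + 0.151576 + 0.023184 + 0.008789 = 0.212003
The burnt toast-present share is 0.023184 + 0.008789 = 0.031973.
Hence the posterior is 0.031973/0.212003 ≈ 0.151.

Pr(burnt toast | detector) ≈ 0.151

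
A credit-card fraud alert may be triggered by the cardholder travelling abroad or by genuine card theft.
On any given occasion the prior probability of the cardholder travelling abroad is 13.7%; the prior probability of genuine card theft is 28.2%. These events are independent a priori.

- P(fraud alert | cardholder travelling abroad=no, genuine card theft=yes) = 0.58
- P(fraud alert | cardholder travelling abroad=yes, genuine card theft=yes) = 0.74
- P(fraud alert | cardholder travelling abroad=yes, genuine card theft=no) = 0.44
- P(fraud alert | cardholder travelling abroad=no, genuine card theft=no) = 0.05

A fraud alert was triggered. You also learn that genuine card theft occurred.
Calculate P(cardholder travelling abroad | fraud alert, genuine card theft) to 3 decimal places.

Sum P(fraud alert|·) weighted by the priors over both values of cardholder travelling abroad:
  P(fraud alert | genuine card theft) = 0.58·0.863 + 0.74·0.137
        = 0.500540 + 0.101380 = 0.601920
Configurations with cardholder travelling abroad contribute 0.101380, so
  P(cardholder travelling abroad | fraud alert, genuine card theft) = 0.101380 / 0.601920 ≈ 0.168

P(cardholder travelling abroad | fraud alert, genuine card theft) ≈ 0.168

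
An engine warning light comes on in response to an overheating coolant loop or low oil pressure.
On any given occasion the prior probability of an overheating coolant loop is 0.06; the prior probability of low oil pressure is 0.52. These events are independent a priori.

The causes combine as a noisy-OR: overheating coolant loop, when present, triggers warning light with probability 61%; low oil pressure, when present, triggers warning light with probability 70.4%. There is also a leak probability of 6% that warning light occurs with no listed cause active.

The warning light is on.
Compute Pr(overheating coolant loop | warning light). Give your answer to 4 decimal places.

Pr(overheating coolant loop | warning light) ≈ 0.1081

Under noisy-OR, P(warning light | causes) = 1 − (1−0.06)·∏(1−qᵢ) over the active causes.
For the numerator, keep only overheating coolant loop=true terms: 0.018242 + 0.027814 = 0.046056
Normalizer over all consistent configurations: 0.06·0.94·0.48 + 0.72176·0.94·0.52 + 0.6334·0.06·0.48 + 0.891486·0.06·0.52 = 0.425924
P(overheating coolant loop | warning light) = 0.046056/0.425924 ≈ 0.1081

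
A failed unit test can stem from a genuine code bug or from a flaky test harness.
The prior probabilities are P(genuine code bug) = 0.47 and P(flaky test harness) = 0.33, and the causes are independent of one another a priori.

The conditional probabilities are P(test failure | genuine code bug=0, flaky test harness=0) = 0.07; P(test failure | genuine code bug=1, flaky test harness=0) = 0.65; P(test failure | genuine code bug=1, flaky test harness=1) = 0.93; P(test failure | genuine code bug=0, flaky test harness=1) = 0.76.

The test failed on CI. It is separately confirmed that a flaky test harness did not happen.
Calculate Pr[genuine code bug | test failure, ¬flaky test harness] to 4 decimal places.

Pr[genuine code bug | test failure, ¬flaky test harness] ≈ 0.8917

Weight on genuine code bug=true, given the evidence: 0.65×0.47 = 0.305500
Normalizer over all consistent configurations: 0.07×0.53 + 0.65×0.47 = 0.342600
Posterior = 0.305500 / 0.342600 ≈ 0.8917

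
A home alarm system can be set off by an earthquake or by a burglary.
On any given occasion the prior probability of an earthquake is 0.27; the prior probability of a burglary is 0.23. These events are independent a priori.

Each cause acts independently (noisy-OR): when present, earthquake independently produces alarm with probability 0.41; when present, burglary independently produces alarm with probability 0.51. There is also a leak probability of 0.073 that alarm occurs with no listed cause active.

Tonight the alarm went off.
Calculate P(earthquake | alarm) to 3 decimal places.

Under noisy-OR, P(alarm | causes) = 1 − (1−0.073)·∏(1−qᵢ) over the active causes.
Weight on earthquake=true, given the evidence: 0.094193 + 0.045457 = 0.139650
Denominator P(alarm): 0.073×0.73×0.77 + 0.54577×0.73×0.23 + 0.45307×0.27×0.77 + 0.732004×0.27×0.23 = 0.272318
P(earthquake | alarm) = 0.139650/0.272318 ≈ 0.513

P(earthquake | alarm) ≈ 0.513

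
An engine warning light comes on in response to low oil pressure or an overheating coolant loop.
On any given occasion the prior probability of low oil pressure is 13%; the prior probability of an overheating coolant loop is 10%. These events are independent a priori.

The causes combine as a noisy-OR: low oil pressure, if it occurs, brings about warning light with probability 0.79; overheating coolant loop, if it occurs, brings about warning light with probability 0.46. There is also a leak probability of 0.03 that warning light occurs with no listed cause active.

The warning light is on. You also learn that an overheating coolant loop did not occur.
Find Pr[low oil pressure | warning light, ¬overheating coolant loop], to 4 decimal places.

Pr[low oil pressure | warning light, ¬overheating coolant loop] ≈ 0.7986

Under noisy-OR, P(warning light | causes) = 1 − (1−0.03)·∏(1−qᵢ) over the active causes.
By total probability over both values of low oil pressure:
  P(warning light | ¬overheating coolant loop) = 0.03×0.87 + 0.7963×0.13
        = 0.026100 + 0.103519 = 0.129619
The terms with low oil pressure present sum to 0.103519, so
  P(low oil pressure | warning light, ¬overheating coolant loop) = 0.103519 / 0.129619 ≈ 0.7986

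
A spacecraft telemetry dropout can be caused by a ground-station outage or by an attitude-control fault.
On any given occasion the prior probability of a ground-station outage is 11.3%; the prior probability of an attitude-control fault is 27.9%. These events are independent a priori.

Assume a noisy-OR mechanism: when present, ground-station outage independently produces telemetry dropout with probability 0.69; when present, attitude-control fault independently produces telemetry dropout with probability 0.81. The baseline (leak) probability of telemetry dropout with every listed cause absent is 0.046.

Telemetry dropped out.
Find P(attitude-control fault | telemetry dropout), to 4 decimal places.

P(attitude-control fault | telemetry dropout) ≈ 0.7281

Under noisy-OR, P(telemetry dropout | causes) = 1 − (1−0.046)·∏(1−qᵢ) over the active causes.
Sum P(telemetry dropout|·) weighted by the priors over the 4 (ground-station outage, attitude-control fault) configurations:
  P(telemetry dropout) = 0.046×0.887×0.721 + 0.81874×0.887×0.279 + 0.70426×0.113×0.721 + 0.943809×0.113×0.279
        = 0.029418 + 0.202616 + 0.057378 + 0.029755 = 0.319167
Keeping only the attitude-control fault-present terms gives 0.232371, so
  P(attitude-control fault | telemetry dropout) = 0.232371 / 0.319167 ≈ 0.7281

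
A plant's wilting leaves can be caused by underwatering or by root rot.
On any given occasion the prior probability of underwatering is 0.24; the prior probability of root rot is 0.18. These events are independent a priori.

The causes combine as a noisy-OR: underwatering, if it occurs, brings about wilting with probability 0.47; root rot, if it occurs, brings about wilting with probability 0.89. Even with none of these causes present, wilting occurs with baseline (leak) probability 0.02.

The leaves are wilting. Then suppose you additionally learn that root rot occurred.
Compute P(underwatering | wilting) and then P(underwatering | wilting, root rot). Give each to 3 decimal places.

P(underwatering | wilting) ≈ 0.501; P(underwatering | wilting, root rot) ≈ 0.250

Under noisy-OR, P(wilting | causes) = 1 − (1−0.02)·∏(1−qᵢ) over the active causes.
P(wilting) = 0.02×0.76×0.82 + 0.8922×0.76×0.18 + 0.4806×0.24×0.82 + 0.942866×0.24×0.18 = 0.012464 + 0.122053 + 0.094582 + 0.040732 = 0.269831
Of this, 0.135314 comes from 0.094582 + 0.040732 (the underwatering=true cases).
So P(underwatering | wilting) = 0.135314/0.269831 ≈ 0.501.

Now also conditioning on root rot=true:
Enumerate both values of underwatering and weight by the priors:
  P(wilting | root rot) = 0.8922×0.76 + 0.942866×0.24
        = 0.678072 + 0.226288 = 0.904360
Keeping only the underwatering-present terms gives 0.226288, so
  P(underwatering | wilting, root rot) = 0.226288 / 0.904360 ≈ 0.250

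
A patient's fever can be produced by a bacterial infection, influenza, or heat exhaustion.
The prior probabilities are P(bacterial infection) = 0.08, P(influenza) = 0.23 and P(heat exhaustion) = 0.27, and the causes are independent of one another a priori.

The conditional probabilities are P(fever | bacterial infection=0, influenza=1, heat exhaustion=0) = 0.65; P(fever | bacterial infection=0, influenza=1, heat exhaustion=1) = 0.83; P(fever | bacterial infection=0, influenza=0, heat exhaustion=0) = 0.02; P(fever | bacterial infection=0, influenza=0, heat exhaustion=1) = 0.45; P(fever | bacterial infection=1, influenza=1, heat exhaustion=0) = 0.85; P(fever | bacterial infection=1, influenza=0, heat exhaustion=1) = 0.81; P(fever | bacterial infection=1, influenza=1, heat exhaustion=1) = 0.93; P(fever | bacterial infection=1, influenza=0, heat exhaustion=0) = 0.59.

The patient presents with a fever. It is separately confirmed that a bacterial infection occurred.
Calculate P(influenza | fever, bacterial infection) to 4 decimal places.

P(fever | bacterial infection) = 0.59×0.77×0.73 + 0.81×0.77×0.27 + 0.85×0.23×0.73 + 0.93×0.23×0.27 = 0.331639 + 0.168399 + 0.142715 + 0.057753 = 0.700506
Restricting to configurations with influenza present: 0.142715 + 0.057753 = 0.200468.
P(influenza | fever, bacterial infection) = 0.200468 / 0.700506 ≈ 0.2862

P(influenza | fever, bacterial infection) ≈ 0.2862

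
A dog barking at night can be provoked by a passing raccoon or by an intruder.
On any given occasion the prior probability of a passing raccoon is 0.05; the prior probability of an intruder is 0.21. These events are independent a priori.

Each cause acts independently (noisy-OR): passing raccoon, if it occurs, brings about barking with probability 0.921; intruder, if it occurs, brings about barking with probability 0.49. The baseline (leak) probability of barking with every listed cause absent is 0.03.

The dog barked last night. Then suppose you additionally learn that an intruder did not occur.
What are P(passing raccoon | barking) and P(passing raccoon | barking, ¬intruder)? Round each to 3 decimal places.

P(passing raccoon | barking) ≈ 0.274; P(passing raccoon | barking, ¬intruder) ≈ 0.618

Under noisy-OR, P(barking | causes) = 1 − (1−0.03)·∏(1−qᵢ) over the active causes.
P(barking) = 0.03×0.95×0.79 + 0.5053×0.95×0.21 + 0.92337×0.05×0.79 + 0.960919×0.05×0.21 = 0.022515 + 0.100807 + 0.036473 + 0.010090 = 0.169885
The passing raccoon-present share is 0.036473 + 0.010090 = 0.046563.
Hence the posterior is 0.046563/0.169885 ≈ 0.274.

With the extra evidence:
For the numerator, keep only passing raccoon=true terms: 0.92337*0.05 = 0.046169
The normalizing constant is 0.03*0.95 + 0.92337*0.05 = 0.074669
Posterior = 0.046169 / 0.074669 ≈ 0.618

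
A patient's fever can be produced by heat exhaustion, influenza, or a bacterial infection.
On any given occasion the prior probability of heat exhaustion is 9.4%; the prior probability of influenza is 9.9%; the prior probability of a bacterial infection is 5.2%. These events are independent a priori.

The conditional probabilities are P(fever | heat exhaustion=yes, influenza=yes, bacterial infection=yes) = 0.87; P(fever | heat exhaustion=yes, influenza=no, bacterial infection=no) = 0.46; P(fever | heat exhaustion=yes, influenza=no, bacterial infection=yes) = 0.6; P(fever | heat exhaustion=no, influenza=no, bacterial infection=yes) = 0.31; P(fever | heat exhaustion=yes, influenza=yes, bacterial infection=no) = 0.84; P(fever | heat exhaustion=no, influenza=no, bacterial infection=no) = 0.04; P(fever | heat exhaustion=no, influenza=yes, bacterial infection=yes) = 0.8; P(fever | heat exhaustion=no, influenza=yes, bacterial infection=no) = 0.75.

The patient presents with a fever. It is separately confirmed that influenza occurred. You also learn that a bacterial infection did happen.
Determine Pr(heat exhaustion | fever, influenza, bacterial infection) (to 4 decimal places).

P(fever | influenza, bacterial infection) = 0.8*0.906 + 0.87*0.094 = 0.724800 + 0.081780 = 0.806580
The heat exhaustion-present share is 0.87*0.094 = 0.081780.
P(heat exhaustion | fever, influenza, bacterial infection) = 0.081780 / 0.806580 ≈ 0.1014

Pr(heat exhaustion | fever, influenza, bacterial infection) ≈ 0.1014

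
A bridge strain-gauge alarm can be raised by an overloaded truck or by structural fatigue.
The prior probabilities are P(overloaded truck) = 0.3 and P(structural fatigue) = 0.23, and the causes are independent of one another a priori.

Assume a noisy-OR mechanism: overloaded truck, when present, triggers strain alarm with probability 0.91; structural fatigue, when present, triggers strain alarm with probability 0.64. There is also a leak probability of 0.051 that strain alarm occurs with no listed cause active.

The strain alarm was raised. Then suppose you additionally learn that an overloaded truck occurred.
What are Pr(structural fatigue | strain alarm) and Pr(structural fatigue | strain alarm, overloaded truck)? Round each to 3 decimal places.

Under noisy-OR, P(strain alarm | causes) = 1 − (1−0.051)·∏(1−qᵢ) over the active causes.
Enumerate the 4 (overloaded truck, structural fatigue) configurations and weight by the priors:
  P(strain alarm) = 0.051*0.7*0.77 + 0.65836*0.7*0.23 + 0.91459*0.3*0.77 + 0.969252*0.3*0.23
        = 0.027489 + 0.105996 + 0.211270 + 0.066878 = 0.411633
Keeping only the structural fatigue-present terms gives 0.172874, so
  P(structural fatigue | strain alarm) = 0.172874 / 0.411633 ≈ 0.420

Now also conditioning on overloaded truck=true:
Enumerate both values of structural fatigue and weight by the priors:
  P(strain alarm | overloaded truck) = 0.91459*0.77 + 0.969252*0.23
        = 0.704234 + 0.222928 = 0.927162
The terms with structural fatigue present sum to 0.222928, so
  P(structural fatigue | strain alarm, overloaded truck) = 0.222928 / 0.927162 ≈ 0.240
Conditioning on overloaded truck lowers the posterior on structural fatigue: the classic explaining-away effect in a common-effect structure.

Pr(structural fatigue | strain alarm) ≈ 0.420; Pr(structural fatigue | strain alarm, overloaded truck) ≈ 0.240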